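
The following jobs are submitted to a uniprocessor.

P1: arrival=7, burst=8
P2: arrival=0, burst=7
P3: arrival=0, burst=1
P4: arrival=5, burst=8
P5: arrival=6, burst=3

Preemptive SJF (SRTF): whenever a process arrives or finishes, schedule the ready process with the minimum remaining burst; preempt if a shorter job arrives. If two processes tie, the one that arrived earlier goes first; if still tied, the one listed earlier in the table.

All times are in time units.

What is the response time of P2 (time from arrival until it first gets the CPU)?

Timeline: | P3 0-1 | P2 1-8 | P5 8-11 | P4 11-19 | P1 19-27 |
Completion: P1=27  P2=8  P3=1  P4=19  P5=11
Turnaround (C−A): P1=20  P2=8  P3=1  P4=14  P5=5
Response(P2) = first start − arrival = 1 − 0 = 1

1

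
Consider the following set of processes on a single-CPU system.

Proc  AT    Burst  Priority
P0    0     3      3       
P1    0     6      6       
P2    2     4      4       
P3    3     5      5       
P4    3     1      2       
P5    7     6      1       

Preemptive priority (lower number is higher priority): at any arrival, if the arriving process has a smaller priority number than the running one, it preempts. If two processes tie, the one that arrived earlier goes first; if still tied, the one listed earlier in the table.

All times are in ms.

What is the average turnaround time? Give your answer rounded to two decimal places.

10.50

Timeline: | P0 0-3 | P4 3-4 | P2 4-7 | P5 7-13 | P2 13-14 | P3 14-19 | P1 19-25 |
Completion: P0=3  P1=25  P2=14  P3=19  P4=4  P5=13
Turnaround (C−A): P0=3  P1=25  P2=12  P3=16  P4=1  P5=6
Turnaround times: P0=3, P1=25, P2=12, P3=16, P4=1, P5=6
Average turnaround = (3+25+12+16+1+6) / 6 = 63/6 = 10.50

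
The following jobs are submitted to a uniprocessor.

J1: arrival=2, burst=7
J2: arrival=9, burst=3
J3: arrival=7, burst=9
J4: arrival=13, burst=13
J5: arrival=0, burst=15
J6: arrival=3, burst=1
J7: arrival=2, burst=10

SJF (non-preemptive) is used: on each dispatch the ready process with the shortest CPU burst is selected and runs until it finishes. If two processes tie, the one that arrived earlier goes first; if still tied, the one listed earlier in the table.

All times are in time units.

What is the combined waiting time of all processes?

120

Timeline: | J5 0-15 | J6 15-16 | J2 16-19 | J1 19-26 | J3 26-35 | J7 35-45 | J4 45-58 |
Completion: J1=26  J2=19  J3=35  J4=58  J5=15  J6=16  J7=45
Waiting = turnaround − burst: J1=17, J2=7, J3=19, J4=32, J5=0, J6=12, J7=33
Total waiting = 17 + 7 + 19 + 32 + 0 + 12 + 33 = 120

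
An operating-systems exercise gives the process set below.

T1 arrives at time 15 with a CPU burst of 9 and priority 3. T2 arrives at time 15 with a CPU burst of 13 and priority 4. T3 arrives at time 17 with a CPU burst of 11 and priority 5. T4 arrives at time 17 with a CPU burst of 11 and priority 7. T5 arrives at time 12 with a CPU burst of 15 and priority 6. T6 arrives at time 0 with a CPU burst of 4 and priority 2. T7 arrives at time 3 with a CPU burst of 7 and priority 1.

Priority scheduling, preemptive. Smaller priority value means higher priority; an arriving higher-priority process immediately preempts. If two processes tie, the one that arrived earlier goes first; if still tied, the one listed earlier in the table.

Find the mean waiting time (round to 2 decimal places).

16.00

Schedule: | T6 0-3 | T7 3-10 | T6 10-11 | idle 11-12 | T5 12-15 | T1 15-24 | T2 24-37 | T3 37-48 | T5 48-60 | T4 60-71 |
Completion: T1=24  T2=37  T3=48  T4=71  T5=60  T6=11  T7=10
Turnaround (C−A): T1=9  T2=22  T3=31  T4=54  T5=48  T6=11  T7=7
Waiting times: T1=0, T2=9, T3=20, T4=43, T5=33, T6=7, T7=0
Average waiting = (0+9+20+43+33+7+0) / 7 = 112/7 = 16.00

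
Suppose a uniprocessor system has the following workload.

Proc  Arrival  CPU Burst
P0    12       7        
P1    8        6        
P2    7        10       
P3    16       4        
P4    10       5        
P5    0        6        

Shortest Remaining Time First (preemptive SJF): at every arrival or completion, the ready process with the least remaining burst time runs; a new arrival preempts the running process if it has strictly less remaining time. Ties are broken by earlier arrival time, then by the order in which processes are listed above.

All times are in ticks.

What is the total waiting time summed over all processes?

40

Gantt: | P5 0-6 | idle 6-7 | P2 7-8 | P1 8-14 | P4 14-19 | P3 19-23 | P0 23-30 | P2 30-39 |
Completion: P0=30  P1=14  P2=39  P3=23  P4=19  P5=6
Turnaround (C−A): P0=18  P1=6  P2=32  P3=7  P4=9  P5=6
Waiting = turnaround − burst: P0=11, P1=0, P2=22, P3=3, P4=4, P5=0
Total waiting = 11 + 0 + 22 + 3 + 4 + 0 = 40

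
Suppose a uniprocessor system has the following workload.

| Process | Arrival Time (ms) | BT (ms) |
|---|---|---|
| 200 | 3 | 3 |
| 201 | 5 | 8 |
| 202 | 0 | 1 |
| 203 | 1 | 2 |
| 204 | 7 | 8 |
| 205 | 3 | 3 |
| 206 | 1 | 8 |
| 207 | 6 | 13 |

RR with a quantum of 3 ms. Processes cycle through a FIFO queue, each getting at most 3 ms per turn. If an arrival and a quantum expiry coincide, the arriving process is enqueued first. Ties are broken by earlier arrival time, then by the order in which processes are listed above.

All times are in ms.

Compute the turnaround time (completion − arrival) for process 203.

2

Schedule: | 202 0-1 | 203 1-3 | 206 3-6 | 200 6-9 | 205 9-12 | 201 12-15 | 207 15-18 | 206 18-21 | 204 21-24 | 201 24-27 | 207 27-30 | 206 30-32 | 204 32-35 | 201 35-37 | 207 37-40 | 204 40-42 | 207 42-46 |
Completion: 200=9  201=37  202=1  203=3  204=42  205=12  206=32  207=46
Turnaround(203) = completion − arrival = 3 − 1 = 2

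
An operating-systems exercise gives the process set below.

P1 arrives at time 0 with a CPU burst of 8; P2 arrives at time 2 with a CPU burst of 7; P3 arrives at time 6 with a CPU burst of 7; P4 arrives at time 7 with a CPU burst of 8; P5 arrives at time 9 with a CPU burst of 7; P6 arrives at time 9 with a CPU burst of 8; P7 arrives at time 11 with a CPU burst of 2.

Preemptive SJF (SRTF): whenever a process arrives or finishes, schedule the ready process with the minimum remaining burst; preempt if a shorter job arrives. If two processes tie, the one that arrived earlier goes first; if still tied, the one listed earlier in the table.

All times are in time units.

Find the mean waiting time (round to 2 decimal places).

Gantt: | P1 0-8 | P2 8-11 | P7 11-13 | P2 13-17 | P3 17-24 | P5 24-31 | P4 31-39 | P6 39-47 |
Completion: P1=8  P2=17  P3=24  P4=39  P5=31  P6=47  P7=13
Turnaround (C−A): P1=8  P2=15  P3=18  P4=32  P5=22  P6=38  P7=2
Waiting times: P1=0, P2=8, P3=11, P4=24, P5=15, P6=30, P7=0
Average waiting = (0+8+11+24+15+30+0) / 7 = 88/7 = 12.57

12.57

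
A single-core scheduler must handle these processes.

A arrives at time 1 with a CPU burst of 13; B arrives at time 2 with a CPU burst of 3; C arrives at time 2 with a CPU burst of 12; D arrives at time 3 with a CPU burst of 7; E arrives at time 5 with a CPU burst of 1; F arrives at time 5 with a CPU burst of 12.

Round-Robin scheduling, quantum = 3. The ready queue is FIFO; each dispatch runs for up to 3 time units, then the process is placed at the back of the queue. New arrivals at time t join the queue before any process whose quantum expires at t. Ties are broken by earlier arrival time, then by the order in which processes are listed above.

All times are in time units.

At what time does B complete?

7

Gantt: | idle 0-1 | A 1-4 | B 4-7 | C 7-10 | D 10-13 | A 13-16 | E 16-17 | F 17-20 | C 20-23 | D 23-26 | A 26-29 | F 29-32 | C 32-35 | D 35-36 | A 36-39 | F 39-42 | C 42-45 | A 45-46 | F 46-49 |
Completion: A=46  B=7  C=45  D=36  E=17  F=49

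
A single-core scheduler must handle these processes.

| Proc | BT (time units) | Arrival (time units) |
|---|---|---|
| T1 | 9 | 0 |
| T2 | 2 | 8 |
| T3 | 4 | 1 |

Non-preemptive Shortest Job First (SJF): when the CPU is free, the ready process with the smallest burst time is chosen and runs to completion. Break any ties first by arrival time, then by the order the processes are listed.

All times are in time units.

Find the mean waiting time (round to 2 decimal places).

3.67

Schedule: | T1 0-9 | T2 9-11 | T3 11-15 |
Completion: T1=9  T2=11  T3=15
Turnaround (C−A): T1=9  T2=3  T3=14
Waiting times: T1=0, T2=1, T3=10
Average waiting = (0+1+10) / 3 = 11/3 = 3.67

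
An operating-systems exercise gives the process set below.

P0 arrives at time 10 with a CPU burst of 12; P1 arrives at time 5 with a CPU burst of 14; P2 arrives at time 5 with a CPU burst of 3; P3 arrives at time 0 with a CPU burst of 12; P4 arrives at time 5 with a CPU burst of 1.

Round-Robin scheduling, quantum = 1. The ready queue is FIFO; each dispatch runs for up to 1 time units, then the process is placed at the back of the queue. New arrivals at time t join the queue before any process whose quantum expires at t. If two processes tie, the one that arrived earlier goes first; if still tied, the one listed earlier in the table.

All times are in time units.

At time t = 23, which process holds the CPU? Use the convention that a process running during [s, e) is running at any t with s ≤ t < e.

Schedule: | P3 0-5 | P1 5-6 | P2 6-7 | P4 7-8 | P3 8-9 | P1 9-10 | P2 10-11 | P3 11-12 | P0 12-13 | P1 13-14 | P2 14-15 | P3 15-16 | P0 16-17 | P1 17-18 | P3 18-19 | P0 19-20 | P1 20-21 | P3 21-22 | P0 22-23 | P1 23-24 | P3 24-25 | P0 25-26 | P1 26-27 | P3 27-28 | P0 28-29 | P1 29-30 | P0 30-31 | P1 31-32 | P0 32-33 | P1 33-34 | P0 34-35 | P1 35-36 | P0 36-37 | P1 37-38 | P0 38-39 | P1 39-40 | P0 40-41 | P1 41-42 |
Completion: P0=41  P1=42  P2=15  P3=28  P4=8
Turnaround (C−A): P0=31  P1=37  P2=10  P3=28  P4=3

P1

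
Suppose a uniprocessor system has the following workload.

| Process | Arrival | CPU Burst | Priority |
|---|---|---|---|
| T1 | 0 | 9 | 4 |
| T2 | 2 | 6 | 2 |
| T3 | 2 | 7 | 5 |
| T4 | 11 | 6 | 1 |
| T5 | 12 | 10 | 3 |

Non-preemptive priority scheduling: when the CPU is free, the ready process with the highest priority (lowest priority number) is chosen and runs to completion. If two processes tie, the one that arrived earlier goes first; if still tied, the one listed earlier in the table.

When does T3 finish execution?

Gantt: | T1 0-9 | T2 9-15 | T4 15-21 | T5 21-31 | T3 31-38 |
Completion: T1=9  T2=15  T3=38  T4=21  T5=31
Turnaround (C−A): T1=9  T2=13  T3=36  T4=10  T5=19

38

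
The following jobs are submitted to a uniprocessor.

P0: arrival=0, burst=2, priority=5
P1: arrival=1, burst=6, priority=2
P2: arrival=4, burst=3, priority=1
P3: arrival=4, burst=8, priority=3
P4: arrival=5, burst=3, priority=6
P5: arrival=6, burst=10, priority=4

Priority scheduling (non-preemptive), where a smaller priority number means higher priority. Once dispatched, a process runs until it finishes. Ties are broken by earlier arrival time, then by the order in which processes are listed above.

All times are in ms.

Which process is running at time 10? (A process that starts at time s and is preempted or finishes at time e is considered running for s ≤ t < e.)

P2

Timeline: | P0 0-2 | P1 2-8 | P2 8-11 | P3 11-19 | P5 19-29 | P4 29-32 |
Completion: P0=2  P1=8  P2=11  P3=19  P4=32  P5=29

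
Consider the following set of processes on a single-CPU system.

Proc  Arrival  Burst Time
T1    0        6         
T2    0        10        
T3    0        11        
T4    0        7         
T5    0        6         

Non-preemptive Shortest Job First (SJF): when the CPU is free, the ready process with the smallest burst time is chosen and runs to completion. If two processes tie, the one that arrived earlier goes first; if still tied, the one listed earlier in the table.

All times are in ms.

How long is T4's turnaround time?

19

Timeline: | T1 0-6 | T5 6-12 | T4 12-19 | T2 19-29 | T3 29-40 |
Completion: T1=6  T2=29  T3=40  T4=19  T5=12
Turnaround (C−A): T1=6  T2=29  T3=40  T4=19  T5=12
Turnaround(T4) = completion − arrival = 19 − 0 = 19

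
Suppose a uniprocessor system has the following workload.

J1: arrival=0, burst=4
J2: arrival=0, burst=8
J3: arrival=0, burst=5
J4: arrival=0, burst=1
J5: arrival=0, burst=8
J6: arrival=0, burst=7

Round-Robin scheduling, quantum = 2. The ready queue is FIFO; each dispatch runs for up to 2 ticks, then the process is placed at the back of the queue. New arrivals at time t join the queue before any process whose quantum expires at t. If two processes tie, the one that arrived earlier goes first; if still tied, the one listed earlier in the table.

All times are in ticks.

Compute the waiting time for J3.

Timeline: | J1 0-2 | J2 2-4 | J3 4-6 | J4 6-7 | J5 7-9 | J6 9-11 | J1 11-13 | J2 13-15 | J3 15-17 | J5 17-19 | J6 19-21 | J2 21-23 | J3 23-24 | J5 24-26 | J6 26-28 | J2 28-30 | J5 30-32 | J6 32-33 |
Completion: J1=13  J2=30  J3=24  J4=7  J5=32  J6=33
Turnaround (C−A): J1=13  J2=30  J3=24  J4=7  J5=32  J6=33
Waiting(J3) = turnaround − burst = 24 − 5 = 19

19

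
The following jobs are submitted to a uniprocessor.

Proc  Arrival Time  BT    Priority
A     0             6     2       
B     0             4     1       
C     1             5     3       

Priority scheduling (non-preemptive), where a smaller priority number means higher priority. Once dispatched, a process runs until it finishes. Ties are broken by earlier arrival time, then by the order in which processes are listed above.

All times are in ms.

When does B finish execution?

Schedule: | B 0-4 | A 4-10 | C 10-15 |
Completion: A=10  B=4  C=15

4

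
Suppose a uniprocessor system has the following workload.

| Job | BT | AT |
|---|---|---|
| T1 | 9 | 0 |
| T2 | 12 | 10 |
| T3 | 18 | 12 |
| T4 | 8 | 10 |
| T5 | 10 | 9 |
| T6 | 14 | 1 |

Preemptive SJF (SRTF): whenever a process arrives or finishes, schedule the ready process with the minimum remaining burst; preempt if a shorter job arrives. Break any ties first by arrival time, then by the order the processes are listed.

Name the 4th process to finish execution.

Schedule: | T1 0-9 | T5 9-10 | T4 10-18 | T5 18-27 | T2 27-39 | T6 39-53 | T3 53-71 |
Completion: T1=9  T2=39  T3=71  T4=18  T5=27  T6=53
Turnaround (C−A): T1=9  T2=29  T3=59  T4=8  T5=18  T6=52
Finish order: T1 → T4 → T5 → T2 → T6 → T3

T2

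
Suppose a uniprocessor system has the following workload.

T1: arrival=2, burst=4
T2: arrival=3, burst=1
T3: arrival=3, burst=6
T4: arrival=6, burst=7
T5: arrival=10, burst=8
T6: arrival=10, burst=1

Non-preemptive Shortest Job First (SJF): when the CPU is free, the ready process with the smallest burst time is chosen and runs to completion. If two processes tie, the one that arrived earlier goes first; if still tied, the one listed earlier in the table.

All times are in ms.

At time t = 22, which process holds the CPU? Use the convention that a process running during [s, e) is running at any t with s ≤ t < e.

Schedule: | idle 0-2 | T1 2-6 | T2 6-7 | T3 7-13 | T6 13-14 | T4 14-21 | T5 21-29 |
Completion: T1=6  T2=7  T3=13  T4=21  T5=29  T6=14

T5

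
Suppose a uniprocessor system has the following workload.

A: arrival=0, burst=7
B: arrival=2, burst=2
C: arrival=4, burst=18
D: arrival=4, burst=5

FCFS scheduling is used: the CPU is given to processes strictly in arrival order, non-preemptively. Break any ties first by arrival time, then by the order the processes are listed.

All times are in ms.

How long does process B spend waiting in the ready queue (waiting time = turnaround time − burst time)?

Gantt: | A 0-7 | B 7-9 | C 9-27 | D 27-32 |
Completion: A=7  B=9  C=27  D=32
Waiting(B) = turnaround − burst = 7 − 2 = 5

5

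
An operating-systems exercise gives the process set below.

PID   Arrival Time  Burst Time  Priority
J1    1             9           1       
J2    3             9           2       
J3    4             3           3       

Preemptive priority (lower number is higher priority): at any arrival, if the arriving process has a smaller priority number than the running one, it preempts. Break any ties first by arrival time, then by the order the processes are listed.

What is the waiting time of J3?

Gantt: | idle 0-1 | J1 1-10 | J2 10-19 | J3 19-22 |
Completion: J1=10  J2=19  J3=22
Turnaround (C−A): J1=9  J2=16  J3=18
Waiting(J3) = turnaround − burst = 18 − 3 = 15

15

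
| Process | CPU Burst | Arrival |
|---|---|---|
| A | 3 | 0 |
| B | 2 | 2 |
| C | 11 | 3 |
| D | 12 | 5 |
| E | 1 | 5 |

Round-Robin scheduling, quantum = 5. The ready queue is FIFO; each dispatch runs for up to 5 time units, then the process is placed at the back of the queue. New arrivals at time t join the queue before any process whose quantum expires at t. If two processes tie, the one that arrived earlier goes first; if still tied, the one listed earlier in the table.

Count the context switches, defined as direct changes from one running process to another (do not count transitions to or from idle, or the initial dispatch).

Timeline: | A 0-3 | B 3-5 | C 5-10 | D 10-15 | E 15-16 | C 16-21 | D 21-26 | C 26-27 | D 27-29 |
Completion: A=3  B=5  C=27  D=29  E=16

8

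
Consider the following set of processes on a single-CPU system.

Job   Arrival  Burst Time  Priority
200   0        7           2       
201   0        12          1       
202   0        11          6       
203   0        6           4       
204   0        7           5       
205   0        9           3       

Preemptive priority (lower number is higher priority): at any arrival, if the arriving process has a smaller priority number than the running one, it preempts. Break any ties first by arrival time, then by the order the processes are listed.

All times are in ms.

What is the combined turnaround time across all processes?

Schedule: | 201 0-12 | 200 12-19 | 205 19-28 | 203 28-34 | 204 34-41 | 202 41-52 |
Completion: 200=19  201=12  202=52  203=34  204=41  205=28
Turnaround (C−A): 200=19  201=12  202=52  203=34  204=41  205=28
Turnaround = completion − arrival: 200=19, 201=12, 202=52, 203=34, 204=41, 205=28
Total turnaround = 19 + 12 + 52 + 34 + 41 + 28 = 186

186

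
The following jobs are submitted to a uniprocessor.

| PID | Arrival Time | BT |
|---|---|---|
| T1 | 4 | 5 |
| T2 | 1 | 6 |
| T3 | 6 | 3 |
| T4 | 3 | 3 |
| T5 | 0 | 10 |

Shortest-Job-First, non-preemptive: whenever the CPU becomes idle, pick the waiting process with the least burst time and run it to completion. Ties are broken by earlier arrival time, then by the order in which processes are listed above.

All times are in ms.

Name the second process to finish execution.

T4

Timeline: | T5 0-10 | T4 10-13 | T3 13-16 | T1 16-21 | T2 21-27 |
Completion: T1=21  T2=27  T3=16  T4=13  T5=10
Turnaround (C−A): T1=17  T2=26  T3=10  T4=10  T5=10
Finish order: T5 → T4 → T3 → T1 → T2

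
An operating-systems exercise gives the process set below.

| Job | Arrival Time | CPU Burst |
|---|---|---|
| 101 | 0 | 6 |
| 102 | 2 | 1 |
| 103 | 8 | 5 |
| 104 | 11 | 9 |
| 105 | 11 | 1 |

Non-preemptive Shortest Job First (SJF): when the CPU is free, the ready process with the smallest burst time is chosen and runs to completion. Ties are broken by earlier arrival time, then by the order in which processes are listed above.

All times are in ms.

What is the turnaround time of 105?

3

Gantt: | 101 0-6 | 102 6-7 | idle 7-8 | 103 8-13 | 105 13-14 | 104 14-23 |
Completion: 101=6  102=7  103=13  104=23  105=14
Turnaround (C−A): 101=6  102=5  103=5  104=12  105=3
Turnaround(105) = completion − arrival = 14 − 11 = 3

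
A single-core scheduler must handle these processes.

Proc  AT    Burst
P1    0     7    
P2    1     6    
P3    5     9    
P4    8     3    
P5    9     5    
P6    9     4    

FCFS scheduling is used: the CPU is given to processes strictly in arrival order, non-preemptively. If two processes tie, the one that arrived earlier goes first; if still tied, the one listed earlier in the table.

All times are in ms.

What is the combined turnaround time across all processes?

99

Gantt: | P1 0-7 | P2 7-13 | P3 13-22 | P4 22-25 | P5 25-30 | P6 30-34 |
Completion: P1=7  P2=13  P3=22  P4=25  P5=30  P6=34
Turnaround = completion − arrival: P1=7, P2=12, P3=17, P4=17, P5=21, P6=25
Total turnaround = 7 + 12 + 17 + 17 + 21 + 25 = 99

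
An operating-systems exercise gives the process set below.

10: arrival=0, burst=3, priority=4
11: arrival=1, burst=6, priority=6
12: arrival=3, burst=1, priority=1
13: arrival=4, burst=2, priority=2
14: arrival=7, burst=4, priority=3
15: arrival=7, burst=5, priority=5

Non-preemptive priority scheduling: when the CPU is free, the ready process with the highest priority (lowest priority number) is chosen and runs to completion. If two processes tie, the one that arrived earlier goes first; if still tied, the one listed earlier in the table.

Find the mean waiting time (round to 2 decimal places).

3.17

Timeline: | 10 0-3 | 12 3-4 | 13 4-6 | 11 6-12 | 14 12-16 | 15 16-21 |
Completion: 10=3  11=12  12=4  13=6  14=16  15=21
Turnaround (C−A): 10=3  11=11  12=1  13=2  14=9  15=14
Waiting times: 10=0, 11=5, 12=0, 13=0, 14=5, 15=9
Average waiting = (0+5+0+0+5+9) / 6 = 19/6 = 3.17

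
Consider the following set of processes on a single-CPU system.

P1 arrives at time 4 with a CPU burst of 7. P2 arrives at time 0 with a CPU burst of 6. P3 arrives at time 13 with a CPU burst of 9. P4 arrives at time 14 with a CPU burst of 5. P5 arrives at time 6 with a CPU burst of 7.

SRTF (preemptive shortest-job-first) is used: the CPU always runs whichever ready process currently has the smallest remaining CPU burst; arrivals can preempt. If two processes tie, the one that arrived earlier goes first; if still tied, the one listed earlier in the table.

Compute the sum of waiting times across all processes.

26

Timeline: | P2 0-6 | P1 6-13 | P5 13-14 | P4 14-19 | P5 19-25 | P3 25-34 |
Completion: P1=13  P2=6  P3=34  P4=19  P5=25
Waiting = turnaround − burst: P1=2, P2=0, P3=12, P4=0, P5=12
Total waiting = 2 + 0 + 12 + 0 + 12 = 26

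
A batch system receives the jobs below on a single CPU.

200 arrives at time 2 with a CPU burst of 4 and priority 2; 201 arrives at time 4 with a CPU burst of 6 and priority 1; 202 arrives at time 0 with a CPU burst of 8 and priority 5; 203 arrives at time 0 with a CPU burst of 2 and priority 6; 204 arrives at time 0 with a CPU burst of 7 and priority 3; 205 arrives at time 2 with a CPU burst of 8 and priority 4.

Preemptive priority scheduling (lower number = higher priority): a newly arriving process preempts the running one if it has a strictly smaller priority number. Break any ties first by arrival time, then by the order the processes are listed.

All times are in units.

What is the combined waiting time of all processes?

Schedule: | 204 0-2 | 200 2-4 | 201 4-10 | 200 10-12 | 204 12-17 | 205 17-25 | 202 25-33 | 203 33-35 |
Completion: 200=12  201=10  202=33  203=35  204=17  205=25
Waiting = turnaround − burst: 200=6, 201=0, 202=25, 203=33, 204=10, 205=15
Total waiting = 6 + 0 + 25 + 33 + 10 + 15 = 89

89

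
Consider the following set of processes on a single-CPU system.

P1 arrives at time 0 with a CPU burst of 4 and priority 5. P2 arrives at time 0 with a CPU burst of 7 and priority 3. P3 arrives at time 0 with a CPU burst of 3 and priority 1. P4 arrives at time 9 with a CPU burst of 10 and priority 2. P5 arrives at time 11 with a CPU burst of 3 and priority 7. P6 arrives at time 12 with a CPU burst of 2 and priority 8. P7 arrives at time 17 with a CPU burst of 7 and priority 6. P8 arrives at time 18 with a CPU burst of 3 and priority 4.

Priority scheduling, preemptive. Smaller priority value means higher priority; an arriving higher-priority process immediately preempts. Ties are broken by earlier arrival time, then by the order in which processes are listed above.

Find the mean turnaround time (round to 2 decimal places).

Schedule: | P3 0-3 | P2 3-9 | P4 9-19 | P2 19-20 | P8 20-23 | P1 23-27 | P7 27-34 | P5 34-37 | P6 37-39 |
Completion: P1=27  P2=20  P3=3  P4=19  P5=37  P6=39  P7=34  P8=23
Turnaround (C−A): P1=27  P2=20  P3=3  P4=10  P5=26  P6=27  P7=17  P8=5
Turnaround times: P1=27, P2=20, P3=3, P4=10, P5=26, P6=27, P7=17, P8=5
Average turnaround = (27+20+3+10+26+27+17+5) / 8 = 135/8 = 16.88

16.88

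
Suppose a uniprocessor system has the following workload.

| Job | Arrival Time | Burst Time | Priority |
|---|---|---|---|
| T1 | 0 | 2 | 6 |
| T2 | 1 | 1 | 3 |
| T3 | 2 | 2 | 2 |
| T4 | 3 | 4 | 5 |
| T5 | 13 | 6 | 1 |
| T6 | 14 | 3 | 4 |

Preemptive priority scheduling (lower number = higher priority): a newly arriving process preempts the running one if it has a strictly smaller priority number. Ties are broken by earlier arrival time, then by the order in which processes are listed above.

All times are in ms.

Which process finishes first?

Timeline: | T1 0-1 | T2 1-2 | T3 2-4 | T4 4-8 | T1 8-9 | idle 9-13 | T5 13-19 | T6 19-22 |
Completion: T1=9  T2=2  T3=4  T4=8  T5=19  T6=22
Turnaround (C−A): T1=9  T2=1  T3=2  T4=5  T5=6  T6=8
Finish order: T2 → T3 → T4 → T1 → T5 → T6

T2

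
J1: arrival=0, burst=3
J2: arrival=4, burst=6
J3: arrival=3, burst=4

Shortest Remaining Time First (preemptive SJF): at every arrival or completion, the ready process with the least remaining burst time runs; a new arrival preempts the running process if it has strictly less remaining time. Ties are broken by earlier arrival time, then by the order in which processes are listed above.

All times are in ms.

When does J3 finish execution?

7

Schedule: | J1 0-3 | J3 3-7 | J2 7-13 |
Completion: J1=3  J2=13  J3=7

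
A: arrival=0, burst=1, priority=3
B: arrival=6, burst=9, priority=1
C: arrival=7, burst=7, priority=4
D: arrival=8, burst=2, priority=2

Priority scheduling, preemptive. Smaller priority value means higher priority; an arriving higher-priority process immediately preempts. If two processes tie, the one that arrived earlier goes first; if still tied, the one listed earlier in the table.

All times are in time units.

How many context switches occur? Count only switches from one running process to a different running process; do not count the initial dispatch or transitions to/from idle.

2

Gantt: | A 0-1 | idle 1-6 | B 6-15 | D 15-17 | C 17-24 |
Completion: A=1  B=15  C=24  D=17
Turnaround (C−A): A=1  B=9  C=17  D=9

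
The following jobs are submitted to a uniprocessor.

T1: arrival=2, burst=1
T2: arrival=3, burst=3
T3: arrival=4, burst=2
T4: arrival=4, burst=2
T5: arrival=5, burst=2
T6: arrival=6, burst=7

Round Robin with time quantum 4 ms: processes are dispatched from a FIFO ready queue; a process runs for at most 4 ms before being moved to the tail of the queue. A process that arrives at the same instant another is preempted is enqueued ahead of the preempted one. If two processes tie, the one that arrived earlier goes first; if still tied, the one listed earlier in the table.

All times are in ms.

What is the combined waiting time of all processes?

Gantt: | idle 0-2 | T1 2-3 | T2 3-6 | T3 6-8 | T4 8-10 | T5 10-12 | T6 12-19 |
Completion: T1=3  T2=6  T3=8  T4=10  T5=12  T6=19
Turnaround (C−A): T1=1  T2=3  T3=4  T4=6  T5=7  T6=13
Waiting = turnaround − burst: T1=0, T2=0, T3=2, T4=4, T5=5, T6=6
Total waiting = 0 + 0 + 2 + 4 + 5 + 6 = 17

17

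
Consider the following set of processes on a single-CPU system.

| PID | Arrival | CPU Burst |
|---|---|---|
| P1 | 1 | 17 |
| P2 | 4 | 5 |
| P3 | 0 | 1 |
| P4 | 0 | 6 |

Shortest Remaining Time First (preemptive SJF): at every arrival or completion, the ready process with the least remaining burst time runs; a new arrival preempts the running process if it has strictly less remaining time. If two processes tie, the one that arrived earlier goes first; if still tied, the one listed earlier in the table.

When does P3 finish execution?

Gantt: | P3 0-1 | P4 1-7 | P2 7-12 | P1 12-29 |
Completion: P1=29  P2=12  P3=1  P4=7
Turnaround (C−A): P1=28  P2=8  P3=1  P4=7

1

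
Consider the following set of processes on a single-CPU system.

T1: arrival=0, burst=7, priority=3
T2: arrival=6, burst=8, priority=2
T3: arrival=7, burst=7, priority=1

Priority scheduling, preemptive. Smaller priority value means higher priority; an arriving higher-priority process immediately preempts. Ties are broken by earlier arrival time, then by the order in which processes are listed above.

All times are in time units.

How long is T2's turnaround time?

15

Gantt: | T1 0-6 | T2 6-7 | T3 7-14 | T2 14-21 | T1 21-22 |
Completion: T1=22  T2=21  T3=14
Turnaround(T2) = completion − arrival = 21 − 6 = 15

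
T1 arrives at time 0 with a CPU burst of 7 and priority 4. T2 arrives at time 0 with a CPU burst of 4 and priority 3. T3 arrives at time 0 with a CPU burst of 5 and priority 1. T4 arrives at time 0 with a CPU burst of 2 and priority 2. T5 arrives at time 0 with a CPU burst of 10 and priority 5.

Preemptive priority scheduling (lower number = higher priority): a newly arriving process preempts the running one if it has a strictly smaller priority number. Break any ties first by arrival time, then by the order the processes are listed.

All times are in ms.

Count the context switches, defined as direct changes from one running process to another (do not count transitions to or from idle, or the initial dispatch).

Schedule: | T3 0-5 | T4 5-7 | T2 7-11 | T1 11-18 | T5 18-28 |
Completion: T1=18  T2=11  T3=5  T4=7  T5=28
Turnaround (C−A): T1=18  T2=11  T3=5  T4=7  T5=28

4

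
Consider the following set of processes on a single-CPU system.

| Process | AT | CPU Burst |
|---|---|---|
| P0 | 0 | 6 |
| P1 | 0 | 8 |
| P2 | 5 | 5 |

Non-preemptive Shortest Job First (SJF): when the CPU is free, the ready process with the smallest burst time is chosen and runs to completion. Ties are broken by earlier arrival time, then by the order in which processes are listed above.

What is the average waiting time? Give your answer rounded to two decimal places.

Timeline: | P0 0-6 | P2 6-11 | P1 11-19 |
Completion: P0=6  P1=19  P2=11
Waiting times: P0=0, P1=11, P2=1
Average waiting = (0+11+1) / 3 = 12/3 = 4.00

4.00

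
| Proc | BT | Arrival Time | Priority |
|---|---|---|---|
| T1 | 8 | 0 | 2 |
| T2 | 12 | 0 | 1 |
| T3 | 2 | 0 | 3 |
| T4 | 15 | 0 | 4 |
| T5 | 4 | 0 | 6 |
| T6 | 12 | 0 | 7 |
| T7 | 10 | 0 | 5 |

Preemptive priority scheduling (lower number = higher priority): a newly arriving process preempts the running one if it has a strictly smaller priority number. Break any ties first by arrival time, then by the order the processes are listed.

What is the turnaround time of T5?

51

Schedule: | T2 0-12 | T1 12-20 | T3 20-22 | T4 22-37 | T7 37-47 | T5 47-51 | T6 51-63 |
Completion: T1=20  T2=12  T3=22  T4=37  T5=51  T6=63  T7=47
Turnaround(T5) = completion − arrival = 51 − 0 = 51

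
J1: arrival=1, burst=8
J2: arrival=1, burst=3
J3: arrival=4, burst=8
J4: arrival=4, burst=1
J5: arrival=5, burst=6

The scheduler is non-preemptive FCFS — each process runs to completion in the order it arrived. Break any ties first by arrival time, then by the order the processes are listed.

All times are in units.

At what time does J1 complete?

Gantt: | idle 0-1 | J1 1-9 | J2 9-12 | J3 12-20 | J4 20-21 | J5 21-27 |
Completion: J1=9  J2=12  J3=20  J4=21  J5=27
Turnaround (C−A): J1=8  J2=11  J3=16  J4=17  J5=22

9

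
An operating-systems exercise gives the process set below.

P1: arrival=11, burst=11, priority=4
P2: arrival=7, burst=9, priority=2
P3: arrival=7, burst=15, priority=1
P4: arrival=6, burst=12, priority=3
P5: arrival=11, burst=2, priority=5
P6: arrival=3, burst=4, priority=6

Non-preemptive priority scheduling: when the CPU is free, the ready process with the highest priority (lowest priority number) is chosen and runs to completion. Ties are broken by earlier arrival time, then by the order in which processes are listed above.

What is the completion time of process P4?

43

Timeline: | idle 0-3 | P6 3-7 | P3 7-22 | P2 22-31 | P4 31-43 | P1 43-54 | P5 54-56 |
Completion: P1=54  P2=31  P3=22  P4=43  P5=56  P6=7
Turnaround (C−A): P1=43  P2=24  P3=15  P4=37  P5=45  P6=4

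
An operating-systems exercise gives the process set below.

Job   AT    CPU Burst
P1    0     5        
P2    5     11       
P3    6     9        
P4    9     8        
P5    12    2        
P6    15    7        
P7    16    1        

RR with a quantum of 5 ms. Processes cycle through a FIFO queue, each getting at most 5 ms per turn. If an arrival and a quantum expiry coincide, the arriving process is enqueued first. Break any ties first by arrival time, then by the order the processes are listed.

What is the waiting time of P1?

0

Gantt: | P1 0-5 | P2 5-10 | P3 10-15 | P4 15-20 | P2 20-25 | P5 25-27 | P6 27-32 | P3 32-36 | P7 36-37 | P4 37-40 | P2 40-41 | P6 41-43 |
Completion: P1=5  P2=41  P3=36  P4=40  P5=27  P6=43  P7=37
Turnaround (C−A): P1=5  P2=36  P3=30  P4=31  P5=15  P6=28  P7=21
Waiting(P1) = turnaround − burst = 5 − 5 = 0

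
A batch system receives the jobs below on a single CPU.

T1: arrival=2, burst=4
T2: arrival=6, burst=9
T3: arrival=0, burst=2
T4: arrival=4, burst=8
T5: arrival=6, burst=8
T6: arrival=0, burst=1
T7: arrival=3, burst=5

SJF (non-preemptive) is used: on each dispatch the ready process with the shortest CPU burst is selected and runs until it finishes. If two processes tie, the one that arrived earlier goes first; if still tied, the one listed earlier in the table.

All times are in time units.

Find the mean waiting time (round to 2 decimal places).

7.14

Schedule: | T6 0-1 | T3 1-3 | T1 3-7 | T7 7-12 | T4 12-20 | T5 20-28 | T2 28-37 |
Completion: T1=7  T2=37  T3=3  T4=20  T5=28  T6=1  T7=12
Turnaround (C−A): T1=5  T2=31  T3=3  T4=16  T5=22  T6=1  T7=9
Waiting times: T1=1, T2=22, T3=1, T4=8, T5=14, T6=0, T7=4
Average waiting = (1+22+1+8+14+0+4) / 7 = 50/7 = 7.14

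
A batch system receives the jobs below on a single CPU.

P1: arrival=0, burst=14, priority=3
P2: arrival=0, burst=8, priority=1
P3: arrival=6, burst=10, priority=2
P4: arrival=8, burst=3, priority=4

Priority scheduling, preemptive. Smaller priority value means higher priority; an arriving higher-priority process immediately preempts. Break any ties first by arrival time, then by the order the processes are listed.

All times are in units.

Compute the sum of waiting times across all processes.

Gantt: | P2 0-8 | P3 8-18 | P1 18-32 | P4 32-35 |
Completion: P1=32  P2=8  P3=18  P4=35
Turnaround (C−A): P1=32  P2=8  P3=12  P4=27
Waiting = turnaround − burst: P1=18, P2=0, P3=2, P4=24
Total waiting = 18 + 0 + 2 + 24 = 44

44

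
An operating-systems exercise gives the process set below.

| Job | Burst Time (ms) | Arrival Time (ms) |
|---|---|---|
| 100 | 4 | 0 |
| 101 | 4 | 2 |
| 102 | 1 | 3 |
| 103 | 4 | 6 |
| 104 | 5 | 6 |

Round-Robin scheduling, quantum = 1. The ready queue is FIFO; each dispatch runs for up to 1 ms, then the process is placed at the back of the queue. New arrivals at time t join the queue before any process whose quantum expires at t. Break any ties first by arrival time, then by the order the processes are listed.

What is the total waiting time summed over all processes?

24

Timeline: | 100 0-2 | 101 2-3 | 100 3-4 | 102 4-5 | 101 5-6 | 100 6-7 | 103 7-8 | 104 8-9 | 101 9-10 | 103 10-11 | 104 11-12 | 101 12-13 | 103 13-14 | 104 14-15 | 103 15-16 | 104 16-18 |
Completion: 100=7  101=13  102=5  103=16  104=18
Turnaround (C−A): 100=7  101=11  102=2  103=10  104=12
Waiting = turnaround − burst: 100=3, 101=7, 102=1, 103=6, 104=7
Total waiting = 3 + 7 + 1 + 6 + 7 = 24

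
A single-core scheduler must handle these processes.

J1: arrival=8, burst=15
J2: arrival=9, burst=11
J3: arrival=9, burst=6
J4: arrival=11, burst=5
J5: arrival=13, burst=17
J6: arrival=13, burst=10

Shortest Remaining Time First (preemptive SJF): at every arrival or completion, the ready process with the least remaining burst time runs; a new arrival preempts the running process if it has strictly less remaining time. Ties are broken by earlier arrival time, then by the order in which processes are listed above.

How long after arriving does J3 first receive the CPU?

Timeline: | idle 0-8 | J1 8-9 | J3 9-15 | J4 15-20 | J6 20-30 | J2 30-41 | J1 41-55 | J5 55-72 |
Completion: J1=55  J2=41  J3=15  J4=20  J5=72  J6=30
Response(J3) = first start − arrival = 9 − 9 = 0

0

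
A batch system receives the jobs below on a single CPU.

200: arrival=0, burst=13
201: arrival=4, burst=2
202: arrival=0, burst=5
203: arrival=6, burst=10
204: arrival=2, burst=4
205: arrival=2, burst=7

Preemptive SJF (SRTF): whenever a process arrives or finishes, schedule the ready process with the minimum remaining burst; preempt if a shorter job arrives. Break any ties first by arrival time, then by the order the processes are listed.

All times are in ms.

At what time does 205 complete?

Schedule: | 202 0-5 | 201 5-7 | 204 7-11 | 205 11-18 | 203 18-28 | 200 28-41 |
Completion: 200=41  201=7  202=5  203=28  204=11  205=18

18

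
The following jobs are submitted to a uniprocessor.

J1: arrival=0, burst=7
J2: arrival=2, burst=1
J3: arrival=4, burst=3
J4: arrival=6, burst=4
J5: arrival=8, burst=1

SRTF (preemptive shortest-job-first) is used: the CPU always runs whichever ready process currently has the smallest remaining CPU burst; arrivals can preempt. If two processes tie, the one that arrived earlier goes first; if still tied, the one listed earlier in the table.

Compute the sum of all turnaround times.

Timeline: | J1 0-2 | J2 2-3 | J1 3-4 | J3 4-7 | J1 7-8 | J5 8-9 | J1 9-12 | J4 12-16 |
Completion: J1=12  J2=3  J3=7  J4=16  J5=9
Turnaround = completion − arrival: J1=12, J2=1, J3=3, J4=10, J5=1
Total turnaround = 12 + 1 + 3 + 10 + 1 = 27

27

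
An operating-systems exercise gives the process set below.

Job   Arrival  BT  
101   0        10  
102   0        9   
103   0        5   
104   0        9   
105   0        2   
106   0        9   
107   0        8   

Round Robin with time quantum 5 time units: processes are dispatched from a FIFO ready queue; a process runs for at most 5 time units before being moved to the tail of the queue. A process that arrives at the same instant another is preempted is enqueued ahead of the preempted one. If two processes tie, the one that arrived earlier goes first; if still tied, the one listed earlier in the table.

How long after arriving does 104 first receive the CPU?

15

Timeline: | 101 0-5 | 102 5-10 | 103 10-15 | 104 15-20 | 105 20-22 | 106 22-27 | 107 27-32 | 101 32-37 | 102 37-41 | 104 41-45 | 106 45-49 | 107 49-52 |
Completion: 101=37  102=41  103=15  104=45  105=22  106=49  107=52
Response(104) = first start − arrival = 15 − 0 = 15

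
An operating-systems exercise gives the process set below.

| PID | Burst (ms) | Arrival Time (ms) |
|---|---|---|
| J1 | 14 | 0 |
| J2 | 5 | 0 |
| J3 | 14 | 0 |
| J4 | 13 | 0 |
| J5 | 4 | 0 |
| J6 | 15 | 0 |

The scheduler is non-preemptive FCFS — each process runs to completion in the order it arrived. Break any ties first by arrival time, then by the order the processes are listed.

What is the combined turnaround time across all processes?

Gantt: | J1 0-14 | J2 14-19 | J3 19-33 | J4 33-46 | J5 46-50 | J6 50-65 |
Completion: J1=14  J2=19  J3=33  J4=46  J5=50  J6=65
Turnaround (C−A): J1=14  J2=19  J3=33  J4=46  J5=50  J6=65
Turnaround = completion − arrival: J1=14, J2=19, J3=33, J4=46, J5=50, J6=65
Total turnaround = 14 + 19 + 33 + 46 + 50 + 65 = 227

227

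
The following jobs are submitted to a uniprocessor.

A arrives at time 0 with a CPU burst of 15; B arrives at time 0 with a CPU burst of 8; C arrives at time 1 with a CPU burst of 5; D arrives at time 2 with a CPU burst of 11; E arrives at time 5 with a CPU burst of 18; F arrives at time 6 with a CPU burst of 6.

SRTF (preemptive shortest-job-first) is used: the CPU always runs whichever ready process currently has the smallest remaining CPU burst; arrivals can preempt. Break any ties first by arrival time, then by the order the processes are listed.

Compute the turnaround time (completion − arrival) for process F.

Schedule: | B 0-1 | C 1-6 | F 6-12 | B 12-19 | D 19-30 | A 30-45 | E 45-63 |
Completion: A=45  B=19  C=6  D=30  E=63  F=12
Turnaround (C−A): A=45  B=19  C=5  D=28  E=58  F=6
Turnaround(F) = completion − arrival = 12 − 6 = 6

6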